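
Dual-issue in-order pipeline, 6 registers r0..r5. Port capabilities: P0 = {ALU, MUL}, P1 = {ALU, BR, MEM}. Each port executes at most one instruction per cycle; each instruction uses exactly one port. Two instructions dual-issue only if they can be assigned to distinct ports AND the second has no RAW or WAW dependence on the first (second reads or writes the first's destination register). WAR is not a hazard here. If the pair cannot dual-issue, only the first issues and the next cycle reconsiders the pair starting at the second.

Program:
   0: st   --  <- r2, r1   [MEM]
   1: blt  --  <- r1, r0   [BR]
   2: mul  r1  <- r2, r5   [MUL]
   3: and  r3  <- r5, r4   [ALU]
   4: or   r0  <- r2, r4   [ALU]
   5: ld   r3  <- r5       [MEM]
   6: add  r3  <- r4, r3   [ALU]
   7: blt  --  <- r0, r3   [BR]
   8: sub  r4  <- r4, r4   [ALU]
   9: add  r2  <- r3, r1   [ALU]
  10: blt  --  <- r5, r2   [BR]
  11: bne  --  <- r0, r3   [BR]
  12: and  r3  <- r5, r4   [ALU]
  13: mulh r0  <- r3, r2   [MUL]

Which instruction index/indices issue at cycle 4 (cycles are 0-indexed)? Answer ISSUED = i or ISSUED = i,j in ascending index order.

ISSUED = 6

0. st.MEM @i0  | no-port MEM/BR
1. blt.BR;mul.MUL @i1&i2  | 2-wide
2. and.ALU;or.ALU @i3&i4  | 2-wide
3. ld.MEM @i5  | RAW+WAW r3
4. add.ALU @i6  | RAW r3
5. blt.BR;sub.ALU @i7&i8  | 2-wide
6. add.ALU @i9  | RAW r2
7. blt.BR @i10  | no-port BR/BR
8. bne.BR;and.ALU @i11&i12  | 2-wide
9. mulh.MUL @i13  | tail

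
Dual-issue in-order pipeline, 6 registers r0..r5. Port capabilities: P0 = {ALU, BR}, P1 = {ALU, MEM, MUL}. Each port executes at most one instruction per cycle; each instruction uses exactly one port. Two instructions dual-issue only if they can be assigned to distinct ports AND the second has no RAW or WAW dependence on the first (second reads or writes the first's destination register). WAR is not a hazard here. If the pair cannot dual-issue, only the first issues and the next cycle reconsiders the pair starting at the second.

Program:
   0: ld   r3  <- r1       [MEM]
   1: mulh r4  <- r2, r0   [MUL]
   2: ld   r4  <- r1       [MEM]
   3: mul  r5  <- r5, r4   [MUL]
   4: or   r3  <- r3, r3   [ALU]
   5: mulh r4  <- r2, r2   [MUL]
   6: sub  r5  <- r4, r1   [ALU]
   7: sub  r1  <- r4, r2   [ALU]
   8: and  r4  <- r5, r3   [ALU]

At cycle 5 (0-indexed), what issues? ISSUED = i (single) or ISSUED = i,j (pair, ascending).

ISSUED = 6,7

[0] i0  ld.MEM  -- no-port MEM/MUL
[1] i1  mulh.MUL  -- no-port MUL/MEM
[2] i2  ld.MEM  -- no-port MEM/MUL
[3] i3+i4  mul.MUL;or.ALU  -- dual
[4] i5  mulh.MUL  -- RAW r4
[5] i6+i7  sub.ALU;sub.ALU  -- dual
[6] i8  and.ALU  -- tail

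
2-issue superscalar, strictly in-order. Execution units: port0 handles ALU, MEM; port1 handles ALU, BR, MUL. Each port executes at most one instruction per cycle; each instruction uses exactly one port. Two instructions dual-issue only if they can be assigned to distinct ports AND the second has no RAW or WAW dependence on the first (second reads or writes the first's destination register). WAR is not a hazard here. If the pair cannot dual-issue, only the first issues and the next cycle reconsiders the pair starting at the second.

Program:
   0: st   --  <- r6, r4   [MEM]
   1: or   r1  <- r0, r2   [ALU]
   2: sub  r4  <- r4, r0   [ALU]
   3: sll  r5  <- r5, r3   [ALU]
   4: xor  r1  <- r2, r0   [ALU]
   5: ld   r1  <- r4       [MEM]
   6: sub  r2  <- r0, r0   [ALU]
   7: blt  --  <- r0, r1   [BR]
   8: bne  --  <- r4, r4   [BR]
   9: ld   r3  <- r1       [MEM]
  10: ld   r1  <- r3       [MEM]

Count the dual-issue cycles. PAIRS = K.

PAIRS = 4

  cy0 -> i0/i1 (st.MEM or.ALU) dual
  cy1 -> i2/i3 (sub.ALU sll.ALU) dual
  cy2 -> i4 (xor.ALU) WAW r1
  cy3 -> i5/i6 (ld.MEM sub.ALU) dual
  cy4 -> i7 (blt.BR) no-port BR/BR
  cy5 -> i8/i9 (bne.BR ld.MEM) dual
  cy6 -> i10 (ld.MEM) tail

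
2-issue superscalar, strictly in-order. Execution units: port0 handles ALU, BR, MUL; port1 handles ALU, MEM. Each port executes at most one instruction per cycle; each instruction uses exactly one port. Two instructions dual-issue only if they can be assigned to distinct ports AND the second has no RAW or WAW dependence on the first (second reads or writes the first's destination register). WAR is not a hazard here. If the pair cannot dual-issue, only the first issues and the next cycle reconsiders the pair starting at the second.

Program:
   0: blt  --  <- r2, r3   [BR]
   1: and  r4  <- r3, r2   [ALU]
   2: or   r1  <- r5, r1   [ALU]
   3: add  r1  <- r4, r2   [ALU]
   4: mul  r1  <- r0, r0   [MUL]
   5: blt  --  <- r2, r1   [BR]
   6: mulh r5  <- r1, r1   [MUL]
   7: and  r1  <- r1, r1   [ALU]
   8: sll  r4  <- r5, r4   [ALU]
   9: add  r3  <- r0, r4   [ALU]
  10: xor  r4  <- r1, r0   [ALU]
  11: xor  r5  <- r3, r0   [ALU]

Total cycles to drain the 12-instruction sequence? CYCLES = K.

t=0 i0+i1:blt.BR+and.ALU ; dual
t=1 i2:or.ALU ; WAW r1
t=2 i3:add.ALU ; WAW r1
t=3 i4:mul.MUL ; no-port MUL/BR
t=4 i5:blt.BR ; no-port BR/MUL
t=5 i6+i7:mulh.MUL+and.ALU ; dual
t=6 i8:sll.ALU ; RAW r4
t=7 i9+i10:add.ALU+xor.ALU ; dual
t=8 i11:xor.ALU ; tail

CYCLES = 9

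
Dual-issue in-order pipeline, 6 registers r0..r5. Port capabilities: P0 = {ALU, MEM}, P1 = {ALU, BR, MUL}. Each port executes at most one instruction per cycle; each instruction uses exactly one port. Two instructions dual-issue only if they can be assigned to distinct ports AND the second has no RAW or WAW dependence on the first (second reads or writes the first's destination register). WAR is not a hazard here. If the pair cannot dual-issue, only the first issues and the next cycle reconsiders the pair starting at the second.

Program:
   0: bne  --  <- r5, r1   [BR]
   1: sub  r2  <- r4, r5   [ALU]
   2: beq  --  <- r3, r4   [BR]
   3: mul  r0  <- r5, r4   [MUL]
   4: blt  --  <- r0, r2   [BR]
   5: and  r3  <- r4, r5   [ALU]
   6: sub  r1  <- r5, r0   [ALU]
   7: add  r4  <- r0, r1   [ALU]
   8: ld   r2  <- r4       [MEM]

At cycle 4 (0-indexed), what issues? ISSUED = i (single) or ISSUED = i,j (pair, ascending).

[0] i0,i1  bne+sub  -- dual
[1] i2  beq  -- no-port BR/MUL
[2] i3  mul  -- no-port MUL/BR
[3] i4,i5  blt+and  -- dual
[4] i6  sub  -- RAW r1
[5] i7  add  -- RAW r4
[6] i8  ld  -- tail

ISSUED = 6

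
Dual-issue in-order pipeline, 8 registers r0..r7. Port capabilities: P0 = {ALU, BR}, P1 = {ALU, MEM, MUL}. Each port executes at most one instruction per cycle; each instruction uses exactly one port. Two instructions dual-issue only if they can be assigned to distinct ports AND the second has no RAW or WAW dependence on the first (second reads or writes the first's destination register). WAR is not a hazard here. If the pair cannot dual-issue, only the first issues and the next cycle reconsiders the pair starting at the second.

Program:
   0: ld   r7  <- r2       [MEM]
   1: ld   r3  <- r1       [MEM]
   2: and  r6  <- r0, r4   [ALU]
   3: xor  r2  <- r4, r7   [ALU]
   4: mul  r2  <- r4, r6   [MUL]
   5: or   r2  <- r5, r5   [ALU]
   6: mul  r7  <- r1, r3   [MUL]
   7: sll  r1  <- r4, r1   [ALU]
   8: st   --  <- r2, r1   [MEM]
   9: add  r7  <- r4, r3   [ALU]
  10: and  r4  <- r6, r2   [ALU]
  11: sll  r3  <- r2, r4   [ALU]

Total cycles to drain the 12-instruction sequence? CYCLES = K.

  cy0 -> i0 (ld.MEM) no-port MEM/MEM
  cy1 -> i1,i2 (ld.MEM;and.ALU) pair
  cy2 -> i3 (xor.ALU) WAW r2
  cy3 -> i4 (mul.MUL) WAW r2
  cy4 -> i5,i6 (or.ALU;mul.MUL) pair
  cy5 -> i7 (sll.ALU) RAW r1
  cy6 -> i8,i9 (st.MEM;add.ALU) pair
  cy7 -> i10 (and.ALU) RAW r4
  cy8 -> i11 (sll.ALU) tail

CYCLES = 9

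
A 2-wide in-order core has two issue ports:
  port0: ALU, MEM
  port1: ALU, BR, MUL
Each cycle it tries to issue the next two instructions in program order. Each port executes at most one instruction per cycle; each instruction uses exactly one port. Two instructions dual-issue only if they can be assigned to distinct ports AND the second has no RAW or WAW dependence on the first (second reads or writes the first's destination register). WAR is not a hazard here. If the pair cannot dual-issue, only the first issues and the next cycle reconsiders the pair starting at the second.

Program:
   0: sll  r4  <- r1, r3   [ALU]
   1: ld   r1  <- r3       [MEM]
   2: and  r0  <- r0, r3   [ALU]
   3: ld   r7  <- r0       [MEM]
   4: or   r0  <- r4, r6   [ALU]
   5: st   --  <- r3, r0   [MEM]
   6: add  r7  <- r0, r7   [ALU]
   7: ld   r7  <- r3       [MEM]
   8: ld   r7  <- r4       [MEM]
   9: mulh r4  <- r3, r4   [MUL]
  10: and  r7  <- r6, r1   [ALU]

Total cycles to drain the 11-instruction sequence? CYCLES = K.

0. sll.ALU/ld.MEM @i0,i1  | dual
1. and.ALU @i2  | RAW r0
2. ld.MEM/or.ALU @i3,i4  | dual
3. st.MEM/add.ALU @i5,i6  | dual
4. ld.MEM @i7  | no-port MEM/MEM
5. ld.MEM/mulh.MUL @i8,i9  | dual
6. and.ALU @i10  | tail

CYCLES = 7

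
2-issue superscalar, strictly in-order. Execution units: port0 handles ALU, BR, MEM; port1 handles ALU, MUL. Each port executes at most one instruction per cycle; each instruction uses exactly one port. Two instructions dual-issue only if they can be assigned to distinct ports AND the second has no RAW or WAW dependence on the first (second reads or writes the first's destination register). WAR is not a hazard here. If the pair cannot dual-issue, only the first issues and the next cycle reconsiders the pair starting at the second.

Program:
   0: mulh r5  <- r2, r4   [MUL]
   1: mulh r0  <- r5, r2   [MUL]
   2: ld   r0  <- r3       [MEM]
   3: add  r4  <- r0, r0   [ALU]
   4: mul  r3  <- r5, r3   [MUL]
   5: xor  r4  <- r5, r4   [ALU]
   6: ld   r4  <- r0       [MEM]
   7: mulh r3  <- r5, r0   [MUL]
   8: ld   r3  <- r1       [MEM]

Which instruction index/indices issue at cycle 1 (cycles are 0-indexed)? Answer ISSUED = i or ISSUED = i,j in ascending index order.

ISSUED = 1

c0: i0 mulh.MUL  no-port MUL/MUL
c1: i1 mulh.MUL  WAW r0
c2: i2 ld.MEM  RAW r0
c3: i3/i4 add.ALU;mul.MUL  dual
c4: i5 xor.ALU  WAW r4
c5: i6/i7 ld.MEM;mulh.MUL  dual
c6: i8 ld.MEM  tail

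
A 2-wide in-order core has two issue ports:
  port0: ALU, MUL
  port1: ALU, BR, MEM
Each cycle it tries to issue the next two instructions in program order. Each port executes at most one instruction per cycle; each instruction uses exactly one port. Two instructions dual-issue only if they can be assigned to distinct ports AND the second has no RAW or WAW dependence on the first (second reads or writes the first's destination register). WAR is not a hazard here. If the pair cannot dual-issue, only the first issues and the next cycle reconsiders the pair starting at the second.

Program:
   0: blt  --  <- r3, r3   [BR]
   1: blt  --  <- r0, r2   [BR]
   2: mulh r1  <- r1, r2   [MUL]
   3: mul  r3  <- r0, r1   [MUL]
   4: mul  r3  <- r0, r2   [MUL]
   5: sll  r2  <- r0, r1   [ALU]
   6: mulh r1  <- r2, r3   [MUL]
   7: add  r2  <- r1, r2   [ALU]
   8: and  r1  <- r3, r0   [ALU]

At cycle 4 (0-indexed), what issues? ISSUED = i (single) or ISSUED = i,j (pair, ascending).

[0] i0  blt  -- no-port BR/BR
[1] i1/i2  blt mulh  -- 2-wide
[2] i3  mul  -- no-port MUL/MUL
[3] i4/i5  mul sll  -- 2-wide
[4] i6  mulh  -- RAW r1
[5] i7/i8  add and  -- 2-wide

ISSUED = 6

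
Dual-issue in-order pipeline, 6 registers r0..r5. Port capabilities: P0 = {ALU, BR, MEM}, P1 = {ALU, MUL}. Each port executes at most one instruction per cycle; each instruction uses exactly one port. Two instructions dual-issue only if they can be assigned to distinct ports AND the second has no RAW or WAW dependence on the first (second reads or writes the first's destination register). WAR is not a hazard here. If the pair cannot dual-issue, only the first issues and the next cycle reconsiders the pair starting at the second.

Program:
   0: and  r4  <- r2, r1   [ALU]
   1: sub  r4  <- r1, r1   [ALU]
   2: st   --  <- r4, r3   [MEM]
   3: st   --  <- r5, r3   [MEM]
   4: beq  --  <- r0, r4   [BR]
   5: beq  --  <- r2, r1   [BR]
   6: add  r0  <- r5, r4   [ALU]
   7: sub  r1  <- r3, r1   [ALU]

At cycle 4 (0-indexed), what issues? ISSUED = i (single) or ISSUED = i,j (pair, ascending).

ISSUED = 4

c0: i0 and.ALU  WAW r4
c1: i1 sub.ALU  RAW r4
c2: i2 st.MEM  no-port MEM/MEM
c3: i3 st.MEM  no-port MEM/BR
c4: i4 beq.BR  no-port BR/BR
c5: i5+i6 beq.BR add.ALU  2-wide
c6: i7 sub.ALU  tail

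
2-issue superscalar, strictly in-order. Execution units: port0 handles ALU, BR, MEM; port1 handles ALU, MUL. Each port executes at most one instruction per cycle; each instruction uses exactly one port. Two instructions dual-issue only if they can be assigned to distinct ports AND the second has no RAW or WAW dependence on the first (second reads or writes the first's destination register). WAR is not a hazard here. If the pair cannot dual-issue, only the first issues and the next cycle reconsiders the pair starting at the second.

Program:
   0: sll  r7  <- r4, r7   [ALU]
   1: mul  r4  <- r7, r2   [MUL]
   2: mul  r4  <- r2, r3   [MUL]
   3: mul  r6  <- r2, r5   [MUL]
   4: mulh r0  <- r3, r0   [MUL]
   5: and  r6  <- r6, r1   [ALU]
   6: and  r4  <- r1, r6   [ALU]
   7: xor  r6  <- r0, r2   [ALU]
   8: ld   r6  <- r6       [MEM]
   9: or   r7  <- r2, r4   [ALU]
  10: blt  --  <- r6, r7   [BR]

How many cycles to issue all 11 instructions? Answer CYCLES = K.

CYCLES = 8

#0 head=0: sll i0 RAW r7
#1 head=1: mul i1 no-port MUL/MUL
#2 head=2: mul i2 no-port MUL/MUL
#3 head=3: mul i3 no-port MUL/MUL
#4 head=4: mulh;and i4+i5 dual
#5 head=6: and;xor i6+i7 dual
#6 head=8: ld;or i8+i9 dual
#7 head=10: blt i10 tail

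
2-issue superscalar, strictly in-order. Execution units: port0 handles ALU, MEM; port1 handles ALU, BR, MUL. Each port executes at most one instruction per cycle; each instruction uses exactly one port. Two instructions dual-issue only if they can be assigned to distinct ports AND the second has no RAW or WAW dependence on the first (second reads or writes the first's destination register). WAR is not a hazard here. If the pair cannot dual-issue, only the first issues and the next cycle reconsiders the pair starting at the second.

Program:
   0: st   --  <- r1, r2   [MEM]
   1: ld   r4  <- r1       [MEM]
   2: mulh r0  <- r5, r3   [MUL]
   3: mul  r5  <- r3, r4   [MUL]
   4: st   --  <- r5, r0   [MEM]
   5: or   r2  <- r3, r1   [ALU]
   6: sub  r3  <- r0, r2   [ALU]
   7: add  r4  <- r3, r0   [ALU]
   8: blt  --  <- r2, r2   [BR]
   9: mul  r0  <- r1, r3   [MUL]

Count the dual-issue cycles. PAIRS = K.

PAIRS = 3

[0] i0  st.MEM  -- no-port MEM/MEM
[1] i1+i2  ld.MEM;mulh.MUL  -- pair
[2] i3  mul.MUL  -- RAW r5
[3] i4+i5  st.MEM;or.ALU  -- pair
[4] i6  sub.ALU  -- RAW r3
[5] i7+i8  add.ALU;blt.BR  -- pair
[6] i9  mul.MUL  -- tail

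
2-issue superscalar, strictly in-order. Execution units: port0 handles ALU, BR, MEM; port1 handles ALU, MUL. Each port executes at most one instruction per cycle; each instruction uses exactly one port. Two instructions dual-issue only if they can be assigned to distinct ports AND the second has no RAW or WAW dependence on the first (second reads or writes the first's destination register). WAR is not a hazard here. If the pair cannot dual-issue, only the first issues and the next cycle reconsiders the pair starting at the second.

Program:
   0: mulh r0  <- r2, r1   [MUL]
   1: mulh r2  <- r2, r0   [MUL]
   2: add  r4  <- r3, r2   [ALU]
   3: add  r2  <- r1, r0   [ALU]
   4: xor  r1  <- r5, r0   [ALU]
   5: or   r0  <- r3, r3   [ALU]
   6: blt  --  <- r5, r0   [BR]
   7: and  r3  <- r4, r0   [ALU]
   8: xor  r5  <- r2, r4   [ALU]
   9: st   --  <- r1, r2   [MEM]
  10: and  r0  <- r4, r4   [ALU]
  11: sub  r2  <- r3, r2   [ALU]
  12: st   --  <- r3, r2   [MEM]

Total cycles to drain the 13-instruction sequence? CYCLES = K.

CYCLES = 8

t=0 i0:mulh ; no-port MUL/MUL
t=1 i1:mulh ; RAW r2
t=2 i2+i3:add;add ; pair
t=3 i4+i5:xor;or ; pair
t=4 i6+i7:blt;and ; pair
t=5 i8+i9:xor;st ; pair
t=6 i10+i11:and;sub ; pair
t=7 i12:st ; tail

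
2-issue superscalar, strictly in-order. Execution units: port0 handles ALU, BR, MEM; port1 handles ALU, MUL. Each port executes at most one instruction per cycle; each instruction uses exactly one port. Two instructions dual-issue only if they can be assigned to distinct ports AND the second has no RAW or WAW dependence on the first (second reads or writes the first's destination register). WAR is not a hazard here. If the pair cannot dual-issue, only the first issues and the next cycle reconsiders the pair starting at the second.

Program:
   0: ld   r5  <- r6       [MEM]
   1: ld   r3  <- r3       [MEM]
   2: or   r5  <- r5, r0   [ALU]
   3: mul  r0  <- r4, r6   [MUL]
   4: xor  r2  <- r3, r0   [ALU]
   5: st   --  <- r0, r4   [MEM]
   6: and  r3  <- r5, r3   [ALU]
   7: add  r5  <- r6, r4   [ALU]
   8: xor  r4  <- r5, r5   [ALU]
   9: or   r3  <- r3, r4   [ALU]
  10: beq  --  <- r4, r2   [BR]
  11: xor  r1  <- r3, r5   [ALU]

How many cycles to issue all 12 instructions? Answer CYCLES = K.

CYCLES = 8

  cy0 -> i0 (ld.MEM) no-port MEM/MEM
  cy1 -> i1,i2 (ld.MEM or.ALU) 2-wide
  cy2 -> i3 (mul.MUL) RAW r0
  cy3 -> i4,i5 (xor.ALU st.MEM) 2-wide
  cy4 -> i6,i7 (and.ALU add.ALU) 2-wide
  cy5 -> i8 (xor.ALU) RAW r4
  cy6 -> i9,i10 (or.ALU beq.BR) 2-wide
  cy7 -> i11 (xor.ALU) tail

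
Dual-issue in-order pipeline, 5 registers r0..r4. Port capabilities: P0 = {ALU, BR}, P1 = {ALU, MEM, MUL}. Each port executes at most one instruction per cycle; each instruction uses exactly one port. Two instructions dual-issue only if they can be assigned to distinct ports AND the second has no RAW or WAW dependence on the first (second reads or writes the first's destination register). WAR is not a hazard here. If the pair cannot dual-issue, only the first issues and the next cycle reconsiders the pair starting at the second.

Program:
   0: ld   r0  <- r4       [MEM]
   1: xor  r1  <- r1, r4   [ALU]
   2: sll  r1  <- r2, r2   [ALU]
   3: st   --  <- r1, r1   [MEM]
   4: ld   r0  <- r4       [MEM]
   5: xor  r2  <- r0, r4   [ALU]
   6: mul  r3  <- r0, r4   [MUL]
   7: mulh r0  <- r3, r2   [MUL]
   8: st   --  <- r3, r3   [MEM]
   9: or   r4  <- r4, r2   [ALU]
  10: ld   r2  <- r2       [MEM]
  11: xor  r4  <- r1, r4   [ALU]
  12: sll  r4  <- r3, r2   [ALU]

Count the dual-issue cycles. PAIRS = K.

#0 head=0: ld+xor i0&i1 dual
#1 head=2: sll i2 RAW r1
#2 head=3: st i3 no-port MEM/MEM
#3 head=4: ld i4 RAW r0
#4 head=5: xor+mul i5&i6 dual
#5 head=7: mulh i7 no-port MUL/MEM
#6 head=8: st+or i8&i9 dual
#7 head=10: ld+xor i10&i11 dual
#8 head=12: sll i12 tail

PAIRS = 4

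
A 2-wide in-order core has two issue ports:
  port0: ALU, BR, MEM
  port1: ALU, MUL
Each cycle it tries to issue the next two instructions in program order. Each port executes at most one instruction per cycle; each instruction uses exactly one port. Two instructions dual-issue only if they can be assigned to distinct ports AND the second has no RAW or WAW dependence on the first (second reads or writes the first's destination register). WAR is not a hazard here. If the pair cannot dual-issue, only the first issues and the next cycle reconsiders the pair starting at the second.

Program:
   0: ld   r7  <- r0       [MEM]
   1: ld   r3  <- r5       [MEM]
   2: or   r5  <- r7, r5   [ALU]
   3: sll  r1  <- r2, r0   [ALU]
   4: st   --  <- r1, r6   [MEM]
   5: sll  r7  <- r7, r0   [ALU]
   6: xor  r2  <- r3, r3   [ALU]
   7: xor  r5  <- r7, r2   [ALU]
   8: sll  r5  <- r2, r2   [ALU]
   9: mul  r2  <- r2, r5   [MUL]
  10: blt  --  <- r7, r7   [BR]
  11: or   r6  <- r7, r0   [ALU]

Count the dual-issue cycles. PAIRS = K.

[0] i0  ld.MEM  -- no-port MEM/MEM
[1] i1,i2  ld.MEM/or.ALU  -- 2-wide
[2] i3  sll.ALU  -- RAW r1
[3] i4,i5  st.MEM/sll.ALU  -- 2-wide
[4] i6  xor.ALU  -- RAW r2
[5] i7  xor.ALU  -- WAW r5
[6] i8  sll.ALU  -- RAW r5
[7] i9,i10  mul.MUL/blt.BR  -- 2-wide
[8] i11  or.ALU  -- tail

PAIRS = 3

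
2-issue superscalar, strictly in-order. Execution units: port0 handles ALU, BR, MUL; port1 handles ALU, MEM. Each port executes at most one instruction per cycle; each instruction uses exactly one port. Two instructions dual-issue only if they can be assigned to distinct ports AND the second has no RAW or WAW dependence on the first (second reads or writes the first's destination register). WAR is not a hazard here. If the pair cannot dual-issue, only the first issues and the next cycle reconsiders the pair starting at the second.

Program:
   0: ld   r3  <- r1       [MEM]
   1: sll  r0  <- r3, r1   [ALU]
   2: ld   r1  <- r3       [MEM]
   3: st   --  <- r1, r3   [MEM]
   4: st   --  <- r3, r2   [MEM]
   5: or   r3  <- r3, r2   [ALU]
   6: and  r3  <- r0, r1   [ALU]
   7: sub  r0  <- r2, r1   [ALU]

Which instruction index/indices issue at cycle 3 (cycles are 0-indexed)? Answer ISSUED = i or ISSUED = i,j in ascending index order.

[0] i0  ld.MEM  -- RAW r3
[1] i1&i2  sll.ALU;ld.MEM  -- dual
[2] i3  st.MEM  -- no-port MEM/MEM
[3] i4&i5  st.MEM;or.ALU  -- dual
[4] i6&i7  and.ALU;sub.ALU  -- dual

ISSUED = 4,5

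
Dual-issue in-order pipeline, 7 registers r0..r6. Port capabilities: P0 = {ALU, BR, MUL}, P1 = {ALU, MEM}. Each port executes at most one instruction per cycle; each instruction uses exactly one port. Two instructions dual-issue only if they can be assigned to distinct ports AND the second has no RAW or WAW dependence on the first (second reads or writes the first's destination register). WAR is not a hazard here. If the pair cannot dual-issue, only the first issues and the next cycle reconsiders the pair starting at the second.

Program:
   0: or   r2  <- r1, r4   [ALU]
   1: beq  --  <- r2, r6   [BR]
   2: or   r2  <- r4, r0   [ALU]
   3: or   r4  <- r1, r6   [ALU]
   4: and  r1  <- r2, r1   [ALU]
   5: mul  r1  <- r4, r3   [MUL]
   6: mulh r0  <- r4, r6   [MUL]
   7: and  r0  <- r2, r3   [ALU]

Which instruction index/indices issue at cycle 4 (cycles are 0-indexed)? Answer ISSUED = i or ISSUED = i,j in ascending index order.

  cy0 -> i0 (or.ALU) RAW r2
  cy1 -> i1+i2 (beq.BR/or.ALU) pair
  cy2 -> i3+i4 (or.ALU/and.ALU) pair
  cy3 -> i5 (mul.MUL) no-port MUL/MUL
  cy4 -> i6 (mulh.MUL) WAW r0
  cy5 -> i7 (and.ALU) tail

ISSUED = 6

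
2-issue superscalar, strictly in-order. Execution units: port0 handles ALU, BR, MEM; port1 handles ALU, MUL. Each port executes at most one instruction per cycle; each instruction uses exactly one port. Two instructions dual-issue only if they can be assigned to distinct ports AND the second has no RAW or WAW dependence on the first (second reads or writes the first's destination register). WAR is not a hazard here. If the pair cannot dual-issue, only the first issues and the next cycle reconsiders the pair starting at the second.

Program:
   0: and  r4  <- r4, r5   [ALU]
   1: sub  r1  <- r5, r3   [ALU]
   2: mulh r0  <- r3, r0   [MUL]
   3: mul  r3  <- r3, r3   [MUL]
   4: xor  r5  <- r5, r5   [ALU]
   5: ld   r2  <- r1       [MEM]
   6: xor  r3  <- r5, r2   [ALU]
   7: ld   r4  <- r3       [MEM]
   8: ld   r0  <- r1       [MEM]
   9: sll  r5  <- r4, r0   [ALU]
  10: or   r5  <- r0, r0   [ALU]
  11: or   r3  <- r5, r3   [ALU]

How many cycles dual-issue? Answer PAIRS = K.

[0] i0+i1  and.ALU/sub.ALU  -- 2-wide
[1] i2  mulh.MUL  -- no-port MUL/MUL
[2] i3+i4  mul.MUL/xor.ALU  -- 2-wide
[3] i5  ld.MEM  -- RAW r2
[4] i6  xor.ALU  -- RAW r3
[5] i7  ld.MEM  -- no-port MEM/MEM
[6] i8  ld.MEM  -- RAW r0
[7] i9  sll.ALU  -- WAW r5
[8] i10  or.ALU  -- RAW r5
[9] i11  or.ALU  -- tail

PAIRS = 2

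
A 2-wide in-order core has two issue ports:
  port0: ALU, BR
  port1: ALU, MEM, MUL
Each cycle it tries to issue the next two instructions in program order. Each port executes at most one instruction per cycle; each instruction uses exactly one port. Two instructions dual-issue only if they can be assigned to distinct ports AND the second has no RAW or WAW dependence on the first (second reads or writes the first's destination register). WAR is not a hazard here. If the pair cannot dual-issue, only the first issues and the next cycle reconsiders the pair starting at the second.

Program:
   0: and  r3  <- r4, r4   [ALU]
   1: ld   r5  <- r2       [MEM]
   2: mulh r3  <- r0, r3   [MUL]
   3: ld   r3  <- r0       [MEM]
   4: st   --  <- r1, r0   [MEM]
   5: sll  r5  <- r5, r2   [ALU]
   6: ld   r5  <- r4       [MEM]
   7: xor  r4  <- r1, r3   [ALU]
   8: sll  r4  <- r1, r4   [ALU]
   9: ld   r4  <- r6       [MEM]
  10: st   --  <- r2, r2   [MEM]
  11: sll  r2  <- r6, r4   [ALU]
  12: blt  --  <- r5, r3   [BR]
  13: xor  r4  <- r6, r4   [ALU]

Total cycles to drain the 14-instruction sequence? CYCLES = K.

[0] i0+i1  and.ALU ld.MEM  -- 2-wide
[1] i2  mulh.MUL  -- no-port MUL/MEM
[2] i3  ld.MEM  -- no-port MEM/MEM
[3] i4+i5  st.MEM sll.ALU  -- 2-wide
[4] i6+i7  ld.MEM xor.ALU  -- 2-wide
[5] i8  sll.ALU  -- WAW r4
[6] i9  ld.MEM  -- no-port MEM/MEM
[7] i10+i11  st.MEM sll.ALU  -- 2-wide
[8] i12+i13  blt.BR xor.ALU  -- 2-wide

CYCLES = 9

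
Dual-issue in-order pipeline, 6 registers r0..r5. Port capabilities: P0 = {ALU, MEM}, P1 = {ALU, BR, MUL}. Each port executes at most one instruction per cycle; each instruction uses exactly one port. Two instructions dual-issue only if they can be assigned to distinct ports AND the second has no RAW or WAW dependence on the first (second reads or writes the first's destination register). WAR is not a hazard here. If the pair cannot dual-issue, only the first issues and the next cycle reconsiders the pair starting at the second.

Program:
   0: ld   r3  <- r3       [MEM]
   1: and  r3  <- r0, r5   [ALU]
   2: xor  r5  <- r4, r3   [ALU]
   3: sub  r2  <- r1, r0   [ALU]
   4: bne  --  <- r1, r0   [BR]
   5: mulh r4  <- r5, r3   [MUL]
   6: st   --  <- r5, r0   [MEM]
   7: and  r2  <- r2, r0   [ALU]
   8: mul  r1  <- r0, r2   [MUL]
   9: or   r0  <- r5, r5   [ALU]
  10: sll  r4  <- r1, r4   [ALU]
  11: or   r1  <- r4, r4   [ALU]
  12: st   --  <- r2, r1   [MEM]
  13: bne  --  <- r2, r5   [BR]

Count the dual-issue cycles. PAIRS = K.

c0: i0 ld  WAW r3
c1: i1 and  RAW r3
c2: i2,i3 xor/sub  pair
c3: i4 bne  no-port BR/MUL
c4: i5,i6 mulh/st  pair
c5: i7 and  RAW r2
c6: i8,i9 mul/or  pair
c7: i10 sll  RAW r4
c8: i11 or  RAW r1
c9: i12,i13 st/bne  pair

PAIRS = 4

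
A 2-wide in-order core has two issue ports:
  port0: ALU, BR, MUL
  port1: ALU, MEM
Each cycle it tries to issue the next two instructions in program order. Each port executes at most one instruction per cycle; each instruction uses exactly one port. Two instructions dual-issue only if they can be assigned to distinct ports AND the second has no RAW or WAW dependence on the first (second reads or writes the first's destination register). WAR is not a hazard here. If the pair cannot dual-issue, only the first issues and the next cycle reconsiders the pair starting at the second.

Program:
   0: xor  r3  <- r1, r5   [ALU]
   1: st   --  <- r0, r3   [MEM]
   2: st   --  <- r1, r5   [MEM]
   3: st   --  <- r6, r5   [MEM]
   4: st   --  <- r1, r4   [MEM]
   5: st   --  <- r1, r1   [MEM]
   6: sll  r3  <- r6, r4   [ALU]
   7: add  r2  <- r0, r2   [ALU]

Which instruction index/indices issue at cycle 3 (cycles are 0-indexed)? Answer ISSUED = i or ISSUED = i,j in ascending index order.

[0] i0  xor.ALU  -- RAW r3
[1] i1  st.MEM  -- no-port MEM/MEM
[2] i2  st.MEM  -- no-port MEM/MEM
[3] i3  st.MEM  -- no-port MEM/MEM
[4] i4  st.MEM  -- no-port MEM/MEM
[5] i5&i6  st.MEM;sll.ALU  -- pair
[6] i7  add.ALU  -- tail

ISSUED = 3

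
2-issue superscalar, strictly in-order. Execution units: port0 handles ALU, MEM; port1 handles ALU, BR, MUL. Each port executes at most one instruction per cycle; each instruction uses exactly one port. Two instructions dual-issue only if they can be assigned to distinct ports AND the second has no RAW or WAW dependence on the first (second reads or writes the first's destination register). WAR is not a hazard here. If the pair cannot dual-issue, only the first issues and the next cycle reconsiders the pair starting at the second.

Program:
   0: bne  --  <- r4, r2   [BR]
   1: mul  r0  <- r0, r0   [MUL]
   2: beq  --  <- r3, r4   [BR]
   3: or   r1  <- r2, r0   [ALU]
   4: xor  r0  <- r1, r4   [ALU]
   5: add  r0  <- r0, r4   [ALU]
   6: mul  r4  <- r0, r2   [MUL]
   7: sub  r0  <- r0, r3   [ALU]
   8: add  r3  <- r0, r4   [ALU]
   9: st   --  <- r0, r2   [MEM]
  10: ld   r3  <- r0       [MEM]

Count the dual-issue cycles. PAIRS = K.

0. bne.BR @i0  | no-port BR/MUL
1. mul.MUL @i1  | no-port MUL/BR
2. beq.BR+or.ALU @i2+i3  | pair
3. xor.ALU @i4  | RAW+WAW r0
4. add.ALU @i5  | RAW r0
5. mul.MUL+sub.ALU @i6+i7  | pair
6. add.ALU+st.MEM @i8+i9  | pair
7. ld.MEM @i10  | tail

PAIRS = 3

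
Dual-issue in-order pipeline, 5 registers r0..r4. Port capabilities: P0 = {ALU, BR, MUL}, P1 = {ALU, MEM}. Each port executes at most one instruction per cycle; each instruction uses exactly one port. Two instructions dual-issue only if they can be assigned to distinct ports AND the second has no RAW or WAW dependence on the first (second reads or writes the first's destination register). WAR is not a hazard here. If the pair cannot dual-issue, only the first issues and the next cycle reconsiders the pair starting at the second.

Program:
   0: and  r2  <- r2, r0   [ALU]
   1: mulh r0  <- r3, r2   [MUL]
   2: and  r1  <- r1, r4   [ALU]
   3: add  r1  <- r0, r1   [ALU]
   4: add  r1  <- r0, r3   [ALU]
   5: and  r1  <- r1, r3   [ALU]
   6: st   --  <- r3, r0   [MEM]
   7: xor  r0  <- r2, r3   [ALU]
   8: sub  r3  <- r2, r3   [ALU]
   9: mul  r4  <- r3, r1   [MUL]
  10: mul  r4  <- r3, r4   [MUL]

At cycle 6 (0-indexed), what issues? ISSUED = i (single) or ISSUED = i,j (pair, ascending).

ISSUED = 9

[0] i0  and.ALU  -- RAW r2
[1] i1&i2  mulh.MUL and.ALU  -- pair
[2] i3  add.ALU  -- WAW r1
[3] i4  add.ALU  -- RAW+WAW r1
[4] i5&i6  and.ALU st.MEM  -- pair
[5] i7&i8  xor.ALU sub.ALU  -- pair
[6] i9  mul.MUL  -- no-port MUL/MUL
[7] i10  mul.MUL  -- tail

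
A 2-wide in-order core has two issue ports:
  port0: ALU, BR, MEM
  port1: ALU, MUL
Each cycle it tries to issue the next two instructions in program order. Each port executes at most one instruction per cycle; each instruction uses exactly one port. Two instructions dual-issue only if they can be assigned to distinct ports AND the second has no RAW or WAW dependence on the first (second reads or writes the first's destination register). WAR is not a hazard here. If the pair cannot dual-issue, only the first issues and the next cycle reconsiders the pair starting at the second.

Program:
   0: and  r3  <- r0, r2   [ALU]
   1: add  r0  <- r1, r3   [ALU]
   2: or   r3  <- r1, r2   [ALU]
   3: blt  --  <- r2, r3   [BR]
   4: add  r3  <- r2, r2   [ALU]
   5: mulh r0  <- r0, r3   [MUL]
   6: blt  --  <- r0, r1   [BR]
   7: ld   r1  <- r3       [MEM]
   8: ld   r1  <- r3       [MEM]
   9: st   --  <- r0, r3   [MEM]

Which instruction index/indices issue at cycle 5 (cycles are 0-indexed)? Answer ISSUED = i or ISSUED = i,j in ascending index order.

ISSUED = 7

0. and.ALU @i0  | RAW r3
1. add.ALU;or.ALU @i1+i2  | 2-wide
2. blt.BR;add.ALU @i3+i4  | 2-wide
3. mulh.MUL @i5  | RAW r0
4. blt.BR @i6  | no-port BR/MEM
5. ld.MEM @i7  | no-port MEM/MEM
6. ld.MEM @i8  | no-port MEM/MEM
7. st.MEM @i9  | tail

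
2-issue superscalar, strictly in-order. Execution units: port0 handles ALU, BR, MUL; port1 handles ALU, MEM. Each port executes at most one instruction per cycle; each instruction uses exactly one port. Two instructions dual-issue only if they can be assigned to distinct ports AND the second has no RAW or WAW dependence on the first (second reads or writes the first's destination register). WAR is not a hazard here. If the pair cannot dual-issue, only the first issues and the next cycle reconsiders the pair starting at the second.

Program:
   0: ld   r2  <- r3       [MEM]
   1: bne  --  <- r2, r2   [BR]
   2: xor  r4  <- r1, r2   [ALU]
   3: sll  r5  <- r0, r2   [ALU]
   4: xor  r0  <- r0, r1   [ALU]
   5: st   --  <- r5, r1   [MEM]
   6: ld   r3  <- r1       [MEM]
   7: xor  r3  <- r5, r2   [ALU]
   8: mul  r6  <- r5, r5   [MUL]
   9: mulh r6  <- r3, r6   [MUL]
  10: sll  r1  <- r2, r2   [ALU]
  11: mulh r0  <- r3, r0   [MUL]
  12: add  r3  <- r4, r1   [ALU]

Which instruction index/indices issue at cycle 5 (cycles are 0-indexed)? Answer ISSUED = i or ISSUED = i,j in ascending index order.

c0: i0 ld  RAW r2
c1: i1+i2 bne xor  pair
c2: i3+i4 sll xor  pair
c3: i5 st  no-port MEM/MEM
c4: i6 ld  WAW r3
c5: i7+i8 xor mul  pair
c6: i9+i10 mulh sll  pair
c7: i11+i12 mulh add  pair

ISSUED = 7,8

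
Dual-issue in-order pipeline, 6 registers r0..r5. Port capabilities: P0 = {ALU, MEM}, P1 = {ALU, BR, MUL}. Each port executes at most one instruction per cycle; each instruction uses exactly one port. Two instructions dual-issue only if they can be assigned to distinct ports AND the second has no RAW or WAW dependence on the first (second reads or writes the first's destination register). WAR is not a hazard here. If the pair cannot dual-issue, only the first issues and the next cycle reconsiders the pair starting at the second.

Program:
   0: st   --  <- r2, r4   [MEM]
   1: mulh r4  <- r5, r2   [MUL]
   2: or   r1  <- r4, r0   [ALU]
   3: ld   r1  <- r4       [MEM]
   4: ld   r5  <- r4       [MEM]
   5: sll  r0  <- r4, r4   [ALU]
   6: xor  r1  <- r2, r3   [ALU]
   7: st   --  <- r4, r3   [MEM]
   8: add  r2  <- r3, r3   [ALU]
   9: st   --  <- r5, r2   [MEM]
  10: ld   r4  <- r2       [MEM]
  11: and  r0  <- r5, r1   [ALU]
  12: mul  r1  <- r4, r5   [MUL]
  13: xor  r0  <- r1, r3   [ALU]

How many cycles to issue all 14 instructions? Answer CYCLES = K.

CYCLES = 10

  cy0 -> i0,i1 (st.MEM/mulh.MUL) pair
  cy1 -> i2 (or.ALU) WAW r1
  cy2 -> i3 (ld.MEM) no-port MEM/MEM
  cy3 -> i4,i5 (ld.MEM/sll.ALU) pair
  cy4 -> i6,i7 (xor.ALU/st.MEM) pair
  cy5 -> i8 (add.ALU) RAW r2
  cy6 -> i9 (st.MEM) no-port MEM/MEM
  cy7 -> i10,i11 (ld.MEM/and.ALU) pair
  cy8 -> i12 (mul.MUL) RAW r1
  cy9 -> i13 (xor.ALU) tail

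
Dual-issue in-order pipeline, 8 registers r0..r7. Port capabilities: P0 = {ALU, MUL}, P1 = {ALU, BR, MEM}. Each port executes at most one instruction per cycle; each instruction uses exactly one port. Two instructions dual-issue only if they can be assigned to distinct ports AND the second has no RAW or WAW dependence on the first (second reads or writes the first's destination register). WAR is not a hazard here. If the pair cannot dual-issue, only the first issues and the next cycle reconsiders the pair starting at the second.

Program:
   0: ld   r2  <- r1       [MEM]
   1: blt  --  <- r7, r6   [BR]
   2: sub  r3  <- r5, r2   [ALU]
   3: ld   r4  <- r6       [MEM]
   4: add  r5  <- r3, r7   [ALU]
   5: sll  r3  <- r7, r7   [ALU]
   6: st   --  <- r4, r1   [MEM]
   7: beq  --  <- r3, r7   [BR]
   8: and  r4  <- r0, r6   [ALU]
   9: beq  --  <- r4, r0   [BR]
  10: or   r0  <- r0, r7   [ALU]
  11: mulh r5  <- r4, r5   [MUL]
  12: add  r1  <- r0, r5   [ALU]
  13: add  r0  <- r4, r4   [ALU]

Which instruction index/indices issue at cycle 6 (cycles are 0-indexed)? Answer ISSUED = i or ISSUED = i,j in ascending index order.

#0 head=0: ld.MEM i0 no-port MEM/BR
#1 head=1: blt.BR/sub.ALU i1/i2 pair
#2 head=3: ld.MEM/add.ALU i3/i4 pair
#3 head=5: sll.ALU/st.MEM i5/i6 pair
#4 head=7: beq.BR/and.ALU i7/i8 pair
#5 head=9: beq.BR/or.ALU i9/i10 pair
#6 head=11: mulh.MUL i11 RAW r5
#7 head=12: add.ALU/add.ALU i12/i13 pair

ISSUED = 11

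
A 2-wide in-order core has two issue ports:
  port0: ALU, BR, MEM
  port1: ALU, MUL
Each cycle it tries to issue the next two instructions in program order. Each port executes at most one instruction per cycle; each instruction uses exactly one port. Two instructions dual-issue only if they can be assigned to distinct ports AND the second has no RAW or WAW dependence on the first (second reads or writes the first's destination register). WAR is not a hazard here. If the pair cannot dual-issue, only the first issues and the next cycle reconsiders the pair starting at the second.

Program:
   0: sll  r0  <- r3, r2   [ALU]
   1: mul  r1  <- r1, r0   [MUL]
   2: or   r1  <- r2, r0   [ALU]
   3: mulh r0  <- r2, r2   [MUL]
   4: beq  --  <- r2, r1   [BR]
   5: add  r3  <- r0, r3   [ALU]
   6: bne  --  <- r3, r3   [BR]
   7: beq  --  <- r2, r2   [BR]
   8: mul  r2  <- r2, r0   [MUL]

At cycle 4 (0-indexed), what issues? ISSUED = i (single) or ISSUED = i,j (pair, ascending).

[0] i0  sll.ALU  -- RAW r0
[1] i1  mul.MUL  -- WAW r1
[2] i2/i3  or.ALU;mulh.MUL  -- 2-wide
[3] i4/i5  beq.BR;add.ALU  -- 2-wide
[4] i6  bne.BR  -- no-port BR/BR
[5] i7/i8  beq.BR;mul.MUL  -- 2-wide

ISSUED = 6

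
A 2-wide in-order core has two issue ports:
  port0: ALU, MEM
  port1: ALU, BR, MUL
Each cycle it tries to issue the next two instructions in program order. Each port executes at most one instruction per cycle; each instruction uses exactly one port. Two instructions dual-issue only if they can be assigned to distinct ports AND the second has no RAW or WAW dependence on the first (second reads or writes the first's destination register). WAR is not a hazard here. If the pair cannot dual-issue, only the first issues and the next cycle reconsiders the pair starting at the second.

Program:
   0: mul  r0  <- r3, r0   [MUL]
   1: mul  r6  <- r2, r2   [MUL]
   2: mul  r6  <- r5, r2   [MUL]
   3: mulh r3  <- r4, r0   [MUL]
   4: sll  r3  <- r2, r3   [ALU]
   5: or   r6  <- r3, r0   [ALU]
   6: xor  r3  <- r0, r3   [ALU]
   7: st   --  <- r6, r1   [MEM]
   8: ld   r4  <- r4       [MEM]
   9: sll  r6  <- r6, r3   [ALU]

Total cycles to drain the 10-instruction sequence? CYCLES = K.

CYCLES = 8

0. mul.MUL @i0  | no-port MUL/MUL
1. mul.MUL @i1  | no-port MUL/MUL
2. mul.MUL @i2  | no-port MUL/MUL
3. mulh.MUL @i3  | RAW+WAW r3
4. sll.ALU @i4  | RAW r3
5. or.ALU+xor.ALU @i5+i6  | dual
6. st.MEM @i7  | no-port MEM/MEM
7. ld.MEM+sll.ALU @i8+i9  | dual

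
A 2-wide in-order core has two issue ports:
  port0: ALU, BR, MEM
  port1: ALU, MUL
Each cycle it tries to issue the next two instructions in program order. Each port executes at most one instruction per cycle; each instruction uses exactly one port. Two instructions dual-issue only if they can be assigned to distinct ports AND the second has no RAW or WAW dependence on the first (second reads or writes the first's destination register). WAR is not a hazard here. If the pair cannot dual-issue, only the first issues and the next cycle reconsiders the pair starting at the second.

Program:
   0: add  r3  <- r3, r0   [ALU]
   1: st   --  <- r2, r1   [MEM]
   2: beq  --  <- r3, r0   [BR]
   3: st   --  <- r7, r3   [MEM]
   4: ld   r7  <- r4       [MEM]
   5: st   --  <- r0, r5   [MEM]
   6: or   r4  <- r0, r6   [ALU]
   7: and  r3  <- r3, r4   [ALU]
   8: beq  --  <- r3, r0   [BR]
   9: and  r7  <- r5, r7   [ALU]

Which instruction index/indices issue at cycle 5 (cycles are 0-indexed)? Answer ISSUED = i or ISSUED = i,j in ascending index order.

ISSUED = 7

t=0 i0,i1:add.ALU+st.MEM ; dual
t=1 i2:beq.BR ; no-port BR/MEM
t=2 i3:st.MEM ; no-port MEM/MEM
t=3 i4:ld.MEM ; no-port MEM/MEM
t=4 i5,i6:st.MEM+or.ALU ; dual
t=5 i7:and.ALU ; RAW r3
t=6 i8,i9:beq.BR+and.ALU ; dual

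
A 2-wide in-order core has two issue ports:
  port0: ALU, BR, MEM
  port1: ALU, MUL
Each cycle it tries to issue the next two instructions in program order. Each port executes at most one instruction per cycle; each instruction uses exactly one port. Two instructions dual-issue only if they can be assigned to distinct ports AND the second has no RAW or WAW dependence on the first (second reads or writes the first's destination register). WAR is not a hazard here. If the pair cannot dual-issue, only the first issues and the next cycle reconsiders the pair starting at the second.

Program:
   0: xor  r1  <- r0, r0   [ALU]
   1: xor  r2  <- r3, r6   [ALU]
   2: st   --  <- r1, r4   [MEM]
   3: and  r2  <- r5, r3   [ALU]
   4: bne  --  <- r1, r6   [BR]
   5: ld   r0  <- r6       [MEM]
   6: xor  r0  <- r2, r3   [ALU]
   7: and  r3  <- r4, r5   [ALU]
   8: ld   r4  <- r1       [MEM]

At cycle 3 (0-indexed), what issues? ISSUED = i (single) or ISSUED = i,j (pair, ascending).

ISSUED = 5

#0 head=0: xor+xor i0&i1 2-wide
#1 head=2: st+and i2&i3 2-wide
#2 head=4: bne i4 no-port BR/MEM
#3 head=5: ld i5 WAW r0
#4 head=6: xor+and i6&i7 2-wide
#5 head=8: ld i8 tail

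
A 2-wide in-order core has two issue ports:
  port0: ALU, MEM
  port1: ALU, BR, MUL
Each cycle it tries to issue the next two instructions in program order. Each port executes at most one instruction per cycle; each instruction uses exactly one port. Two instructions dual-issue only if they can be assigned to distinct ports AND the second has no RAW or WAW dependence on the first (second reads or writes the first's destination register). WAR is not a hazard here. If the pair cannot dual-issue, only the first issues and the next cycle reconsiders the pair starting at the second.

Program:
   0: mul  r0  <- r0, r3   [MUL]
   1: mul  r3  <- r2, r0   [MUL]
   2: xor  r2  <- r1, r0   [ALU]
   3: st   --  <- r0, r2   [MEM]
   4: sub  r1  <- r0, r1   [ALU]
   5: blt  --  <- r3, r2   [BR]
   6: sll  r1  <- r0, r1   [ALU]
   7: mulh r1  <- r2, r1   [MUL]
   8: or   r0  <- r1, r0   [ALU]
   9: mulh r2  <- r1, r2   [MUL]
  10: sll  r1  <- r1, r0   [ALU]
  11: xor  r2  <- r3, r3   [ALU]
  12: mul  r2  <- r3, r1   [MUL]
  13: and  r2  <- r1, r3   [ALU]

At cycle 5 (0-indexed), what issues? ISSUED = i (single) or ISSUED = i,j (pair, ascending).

ISSUED = 8,9

t=0 i0:mul.MUL ; no-port MUL/MUL
t=1 i1,i2:mul.MUL xor.ALU ; 2-wide
t=2 i3,i4:st.MEM sub.ALU ; 2-wide
t=3 i5,i6:blt.BR sll.ALU ; 2-wide
t=4 i7:mulh.MUL ; RAW r1
t=5 i8,i9:or.ALU mulh.MUL ; 2-wide
t=6 i10,i11:sll.ALU xor.ALU ; 2-wide
t=7 i12:mul.MUL ; WAW r2
t=8 i13:and.ALU ; tail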